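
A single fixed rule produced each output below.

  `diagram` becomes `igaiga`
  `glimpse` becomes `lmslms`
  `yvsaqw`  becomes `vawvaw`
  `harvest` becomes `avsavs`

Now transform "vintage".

itgitg

Each output is the input with this applied: keep every other character starting from the second (positions 2nd, 4th, 6th, ...), then write the whole string twice.
On "vintage": the first step gives "itg", and the second then gives "itgitg".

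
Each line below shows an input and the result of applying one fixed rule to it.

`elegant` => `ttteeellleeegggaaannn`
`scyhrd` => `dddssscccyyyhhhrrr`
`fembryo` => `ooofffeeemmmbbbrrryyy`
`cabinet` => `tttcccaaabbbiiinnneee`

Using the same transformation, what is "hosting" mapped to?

The transformation: move the last character to the front, then repeat every character 3 times.
Starting from "hosting": after the first operation, "ghostin"; after the second, "ggghhhooossstttiiinnn".

ggghhhooossstttiiinnn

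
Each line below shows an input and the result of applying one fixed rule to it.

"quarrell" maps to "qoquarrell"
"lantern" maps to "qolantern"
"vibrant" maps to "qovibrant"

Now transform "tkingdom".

qotkingdom

In each case the input is transformed by: prepend "qo".
Doing the same to "tkingdom": "qotkingdom".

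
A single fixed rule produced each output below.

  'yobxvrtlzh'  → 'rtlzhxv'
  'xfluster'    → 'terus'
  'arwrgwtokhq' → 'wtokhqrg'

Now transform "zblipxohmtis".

Rule — delete the first 3 characters, then move the first 2 characters to the end (rotate left by 2).
Working it through for "zblipxohmtis": intermediate "ipxohmtis", final "xohmtisip".

xohmtisip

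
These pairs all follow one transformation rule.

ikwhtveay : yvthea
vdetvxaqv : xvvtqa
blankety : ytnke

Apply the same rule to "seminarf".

rnifa

Looking at the pairs, the operation is to delete the first 3 characters, then sort the characters into reverse alphabetical order.
Applying both steps to "seminarf": "inarf", then "rnifa".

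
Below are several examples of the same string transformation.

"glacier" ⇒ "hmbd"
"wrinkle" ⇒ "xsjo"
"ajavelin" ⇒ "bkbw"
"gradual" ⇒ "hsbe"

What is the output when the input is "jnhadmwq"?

The transformation: shift every letter 1 place forward in the alphabet (wrapping around), then keep only the first 4 characters.
So "jnhadmwq" becomes "koib".

koib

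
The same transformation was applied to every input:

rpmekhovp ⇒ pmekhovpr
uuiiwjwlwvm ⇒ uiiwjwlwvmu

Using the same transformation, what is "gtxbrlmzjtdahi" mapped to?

txbrlmzjtdahig

The pattern: move the first character to the end.
On "gtxbrlmzjtdahi" that produces "txbrlmzjtdahig".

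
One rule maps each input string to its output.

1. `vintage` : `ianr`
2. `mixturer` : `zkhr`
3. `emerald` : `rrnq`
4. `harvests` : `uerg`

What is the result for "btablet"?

Looking at the pairs, the operation is to keep every other character starting from the first (positions 1st, 3rd, 5th, ...), then shift every letter 13 places forward in the alphabet (wrapping around) — i.e. ROT13.
On "btablet": the first step gives "balt", and the second then gives "onyg".

onyg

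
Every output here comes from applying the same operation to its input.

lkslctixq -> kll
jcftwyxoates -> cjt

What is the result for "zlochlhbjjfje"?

Looking at the pairs, the operation is to swap each adjacent pair of characters (1↔2, 3↔4, ...), then keep only the first 3 characters.
"zlochlhbjjfje" → "lzcolhbhjjjfe" → "lzc".

lzc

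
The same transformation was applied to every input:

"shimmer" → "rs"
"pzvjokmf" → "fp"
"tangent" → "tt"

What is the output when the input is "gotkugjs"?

sg

Looking at the pairs, the operation is to move the first character to the end, then keep only the last 2 characters.
Starting from "gotkugjs": after the first operation, "otkugjsg"; after the second, "sg".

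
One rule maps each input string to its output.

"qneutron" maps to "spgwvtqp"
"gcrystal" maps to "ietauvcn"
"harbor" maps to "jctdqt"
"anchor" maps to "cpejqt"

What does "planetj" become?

What's happening: shift every letter 2 places forward in the alphabet (wrapping around).
Applying that to "planetj" gives "rncpgvl".

rncpgvl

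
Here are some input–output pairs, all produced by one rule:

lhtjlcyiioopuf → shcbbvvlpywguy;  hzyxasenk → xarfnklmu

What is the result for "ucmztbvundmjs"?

fwzqahiogmzph

The pattern: shift every letter 13 places forward in the alphabet (wrapping around) — i.e. ROT13, then reverse the string.
Working it through for "ucmztbvundmjs": intermediate "hpzmgoihaqzwf", final "fwzqahiogmzph".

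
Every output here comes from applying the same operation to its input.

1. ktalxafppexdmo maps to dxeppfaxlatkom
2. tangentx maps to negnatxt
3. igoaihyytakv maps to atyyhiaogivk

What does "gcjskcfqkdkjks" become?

Looking at the pairs, the operation is to reverse the string, then move the first 2 characters to the end (rotate left by 2).
Applying both steps to "gcjskcfqkdkjks": "skjkdkqfcksjcg", then "jkdkqfcksjcgsk".

jkdkqfcksjcgsk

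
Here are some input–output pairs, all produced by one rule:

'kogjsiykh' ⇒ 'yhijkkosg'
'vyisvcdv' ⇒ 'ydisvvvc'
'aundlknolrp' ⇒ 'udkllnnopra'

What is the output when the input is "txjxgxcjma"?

xcgjjmtxxa

The pattern: sort the characters into alphabetical order, then swap the first and last characters.
For "txjxgxcjma", step one produces "acgjjmtxxx"; step two turns that into "xcgjjmtxxa".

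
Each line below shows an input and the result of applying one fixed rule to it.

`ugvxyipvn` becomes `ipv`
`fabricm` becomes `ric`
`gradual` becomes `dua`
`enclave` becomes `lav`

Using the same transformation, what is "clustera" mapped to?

The transformation: delete the last character, then keep only the last 3 characters.
Doing the same to "clustera": "ter".

ter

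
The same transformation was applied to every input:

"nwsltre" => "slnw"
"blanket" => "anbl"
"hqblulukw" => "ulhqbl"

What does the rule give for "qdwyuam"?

In each case the input is transformed by: delete the last 3 characters, then move the last 2 characters to the front (rotate right by 2).
Applying both steps to "qdwyuam": "qdwy", then "wyqd".

wyqd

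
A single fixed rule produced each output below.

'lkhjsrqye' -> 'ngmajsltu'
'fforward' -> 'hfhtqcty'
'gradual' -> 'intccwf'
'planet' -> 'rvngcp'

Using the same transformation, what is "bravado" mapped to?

The pattern: take characters alternately from the front and the back (1st, last, 2nd, 2nd-last, ...), then shift every letter 2 places forward in the alphabet (wrapping around).
Working it through for "bravado": intermediate "bordaav", final "dqtfccx".

dqtfccx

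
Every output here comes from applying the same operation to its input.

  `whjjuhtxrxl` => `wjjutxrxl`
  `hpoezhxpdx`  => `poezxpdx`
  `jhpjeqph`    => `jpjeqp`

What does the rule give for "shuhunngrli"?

suunngrli

The pattern: remove every "h".
So "shuhunngrli" becomes "suunngrli".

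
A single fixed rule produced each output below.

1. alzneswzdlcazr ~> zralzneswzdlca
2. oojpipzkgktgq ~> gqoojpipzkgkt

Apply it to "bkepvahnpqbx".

bxbkepvahnpq

Looking at the pairs, the operation is to move the last 2 characters to the front (rotate right by 2).
Applying that to "bkepvahnpqbx" gives "bxbkepvahnpq".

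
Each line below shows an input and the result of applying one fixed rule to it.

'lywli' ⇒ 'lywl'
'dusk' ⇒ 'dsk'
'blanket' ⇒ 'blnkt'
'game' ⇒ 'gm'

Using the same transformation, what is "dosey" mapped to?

Looking at the pairs, the operation is to remove every vowel.
Doing the same to "dosey": "dsy".

dsy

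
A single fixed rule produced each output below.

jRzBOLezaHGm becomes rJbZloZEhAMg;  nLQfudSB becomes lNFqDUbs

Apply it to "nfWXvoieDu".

The transformation: swap each adjacent pair of characters (1↔2, 3↔4, ...), then flip the case of every letter.
Doing the same to "nfWXvoieDu": "FNxwOVEIUd".

FNxwOVEIUd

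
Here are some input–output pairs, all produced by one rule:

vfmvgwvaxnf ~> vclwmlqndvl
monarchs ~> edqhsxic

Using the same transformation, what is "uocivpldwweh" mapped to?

In each case the input is transformed by: shift every letter 10 places backward in the alphabet (wrapping around), then move the first character to the end.
Starting from "uocivpldwweh": after the first operation, "kesylfbtmmux"; after the second, "esylfbtmmuxk".

esylfbtmmuxk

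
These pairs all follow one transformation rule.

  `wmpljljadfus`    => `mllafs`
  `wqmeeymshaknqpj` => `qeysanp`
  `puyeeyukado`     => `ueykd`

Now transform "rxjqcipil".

xqii

Looking at the pairs, the operation is to keep every other character starting from the second (positions 2nd, 4th, 6th, ...).
So "rxjqcipil" becomes "xqii".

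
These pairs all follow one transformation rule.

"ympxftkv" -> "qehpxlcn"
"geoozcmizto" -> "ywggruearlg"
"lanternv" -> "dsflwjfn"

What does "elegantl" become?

wdwysfld

The pattern: shift every letter 8 places backward in the alphabet (wrapping around).
"elegantl" → "wdwysfld".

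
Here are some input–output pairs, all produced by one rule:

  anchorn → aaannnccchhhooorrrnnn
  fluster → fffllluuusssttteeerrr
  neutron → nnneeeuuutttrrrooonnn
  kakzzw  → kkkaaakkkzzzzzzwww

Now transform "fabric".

fffaaabbbrrriiiccc

Looking at the pairs, the operation is to repeat every character 3 times.
"fabric" → "fffaaabbbrrriiiccc".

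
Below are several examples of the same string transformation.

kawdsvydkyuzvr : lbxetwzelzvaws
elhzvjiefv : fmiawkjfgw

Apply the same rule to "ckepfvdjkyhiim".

Looking at the pairs, the operation is to shift every letter 1 place forward in the alphabet (wrapping around).
For "ckepfvdjkyhiim" the result is "dlfqgweklzijjn".

dlfqgweklzijjn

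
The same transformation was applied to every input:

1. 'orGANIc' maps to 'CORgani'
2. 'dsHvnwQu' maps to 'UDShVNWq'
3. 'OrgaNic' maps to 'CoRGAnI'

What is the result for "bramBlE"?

Rule — flip the case of every letter, then move the last character to the front.
On "bramBlE" that produces "eBRAMbL".

eBRAMbL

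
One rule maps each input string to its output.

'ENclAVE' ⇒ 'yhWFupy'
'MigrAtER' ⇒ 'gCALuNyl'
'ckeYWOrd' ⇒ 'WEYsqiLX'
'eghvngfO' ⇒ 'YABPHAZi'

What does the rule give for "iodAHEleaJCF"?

In each case the input is transformed by: flip the case of every letter, then shift every letter 6 places backward in the alphabet (wrapping around).
Starting from "iodAHEleaJCF": after the first operation, "IODaheLEAjcf"; after the second, "CIXubyFYUdwz".

CIXubyFYUdwz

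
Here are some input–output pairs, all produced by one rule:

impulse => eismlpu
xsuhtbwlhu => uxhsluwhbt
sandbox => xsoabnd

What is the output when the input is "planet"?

tpelna

The rule is to take characters alternately from the front and the back (1st, last, 2nd, 2nd-last, ...), then swap each adjacent pair of characters (1↔2, 3↔4, ...).
Starting from "planet": after the first operation, "ptlean"; after the second, "tpelna".
(Check on "xsuhtbwlhu": → "xushulhwtb" → "uxhsluwhbt" ✓)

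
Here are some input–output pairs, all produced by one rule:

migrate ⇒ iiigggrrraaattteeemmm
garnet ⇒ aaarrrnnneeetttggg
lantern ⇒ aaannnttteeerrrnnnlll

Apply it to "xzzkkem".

In each case the input is transformed by: move the first character to the end, then repeat every character 3 times.
For "xzzkkem", step one produces "zzkkemx"; step two turns that into "zzzzzzkkkkkkeeemmmxxx".

zzzzzzkkkkkkeeemmmxxx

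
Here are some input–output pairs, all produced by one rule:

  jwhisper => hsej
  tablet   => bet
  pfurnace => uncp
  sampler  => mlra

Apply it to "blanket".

The pattern: move the first 2 characters to the end (rotate left by 2), then keep every other character starting from the first (positions 1st, 3rd, 5th, ...).
Working it through for "blanket": intermediate "anketbl", final "aktl".

aktl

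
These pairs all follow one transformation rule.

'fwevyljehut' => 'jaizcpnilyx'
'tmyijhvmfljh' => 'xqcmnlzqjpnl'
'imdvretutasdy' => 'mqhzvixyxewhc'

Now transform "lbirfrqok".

Rule — shift every letter 4 places forward in the alphabet (wrapping around).
For "lbirfrqok" the result is "pfmvjvuso".

pfmvjvuso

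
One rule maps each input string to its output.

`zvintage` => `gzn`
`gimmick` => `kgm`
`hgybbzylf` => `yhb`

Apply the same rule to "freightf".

What's happening: keep one character in every 3, starting at position 1 (positions 1st, 4th, 7th, ...), then move the last character to the front.
Applying both steps to "freightf": "fit", then "tfi".

tfi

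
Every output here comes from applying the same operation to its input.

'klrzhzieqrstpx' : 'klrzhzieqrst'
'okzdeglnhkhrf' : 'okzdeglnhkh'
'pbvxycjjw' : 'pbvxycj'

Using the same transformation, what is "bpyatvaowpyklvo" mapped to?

Each output is the input with this applied: delete the last 2 characters.
"bpyatvaowpyklvo" → "bpyatvaowpykl".

bpyatvaowpykl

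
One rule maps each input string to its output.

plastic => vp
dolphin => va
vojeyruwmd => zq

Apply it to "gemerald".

yq

In each case the input is transformed by: shift every letter 13 places forward in the alphabet (wrapping around) — i.e. ROT13, then keep only the last 2 characters.
Applying both steps to "gemerald": "trzrenyq", then "yq".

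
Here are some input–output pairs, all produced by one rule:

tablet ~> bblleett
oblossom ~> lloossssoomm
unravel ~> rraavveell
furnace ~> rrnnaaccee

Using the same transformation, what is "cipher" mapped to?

pphheerr

In each case the input is transformed by: delete the first 2 characters, then double every character.
"cipher" → "pher" → "pphheerr".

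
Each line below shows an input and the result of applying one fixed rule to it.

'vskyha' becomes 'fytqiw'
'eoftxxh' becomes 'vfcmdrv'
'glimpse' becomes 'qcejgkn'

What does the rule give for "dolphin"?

glbmjnf

The transformation: shift every letter 2 places backward in the alphabet (wrapping around), then move the last 2 characters to the front (rotate right by 2).
Working it through for "dolphin": intermediate "bmjnfgl", final "glbmjnf".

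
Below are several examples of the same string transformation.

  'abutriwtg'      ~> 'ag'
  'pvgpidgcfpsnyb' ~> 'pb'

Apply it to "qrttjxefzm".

qm

In each case the input is transformed by: take characters alternately from the front and the back (1st, last, 2nd, 2nd-last, ...), then keep only the first 2 characters.
Starting from "qrttjxefzm": after the first operation, "qmrztftejx"; after the second, "qm".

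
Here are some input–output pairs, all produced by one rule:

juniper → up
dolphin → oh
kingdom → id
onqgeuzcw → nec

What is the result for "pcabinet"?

cit

What's happening: keep one character in every 3, starting at position 2 (positions 2nd, 5th, 8th, ...).
So "pcabinet" becomes "cit".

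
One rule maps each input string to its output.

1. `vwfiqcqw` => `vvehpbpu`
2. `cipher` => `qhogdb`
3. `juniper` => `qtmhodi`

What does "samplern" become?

What's happening: swap the first and last characters, then shift every letter 1 place backward in the alphabet (wrapping around).
On "samplern": the first step gives "namplers", and the second then gives "mzlokdqr".

mzlokdqr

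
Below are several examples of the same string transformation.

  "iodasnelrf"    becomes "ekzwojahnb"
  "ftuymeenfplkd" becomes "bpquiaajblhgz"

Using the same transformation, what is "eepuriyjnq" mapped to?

The transformation: shift every letter 4 places backward in the alphabet (wrapping around).
Applying that to "eepuriyjnq" gives "aalqneufjm".

aalqneufjm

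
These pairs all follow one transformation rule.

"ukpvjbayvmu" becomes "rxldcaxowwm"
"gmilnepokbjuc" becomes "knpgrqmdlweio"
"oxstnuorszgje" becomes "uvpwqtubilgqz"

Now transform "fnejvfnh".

Rule — move the first 2 characters to the end (rotate left by 2), then shift every letter 2 places forward in the alphabet (wrapping around).
"fnejvfnh" → "ejvfnhfn" → "glxhpjhp".

glxhpjhp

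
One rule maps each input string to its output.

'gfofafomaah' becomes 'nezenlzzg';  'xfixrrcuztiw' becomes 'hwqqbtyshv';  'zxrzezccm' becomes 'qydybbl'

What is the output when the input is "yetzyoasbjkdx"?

syxnzraijcw

What's happening: shift every letter 1 place backward in the alphabet (wrapping around), then delete the first 2 characters.
Starting from "yetzyoasbjkdx": after the first operation, "xdsyxnzraijcw"; after the second, "syxnzraijcw".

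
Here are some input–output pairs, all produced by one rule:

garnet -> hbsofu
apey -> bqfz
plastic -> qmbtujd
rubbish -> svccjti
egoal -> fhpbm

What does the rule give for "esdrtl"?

Rule — shift every letter 1 place forward in the alphabet (wrapping around).
Doing the same to "esdrtl": "ftesum".

ftesum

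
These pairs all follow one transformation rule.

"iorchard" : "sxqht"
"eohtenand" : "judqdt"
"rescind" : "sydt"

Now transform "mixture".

The pattern: delete the first 3 characters, then shift every letter 10 places backward in the alphabet (wrapping around).
Applying both steps to "mixture": "ture", then "jkhu".

jkhu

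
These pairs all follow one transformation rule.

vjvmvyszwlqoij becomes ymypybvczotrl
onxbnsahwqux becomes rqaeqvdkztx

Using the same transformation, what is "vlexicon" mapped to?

yohalfr

Looking at the pairs, the operation is to delete the last character, then shift every letter 3 places forward in the alphabet (wrapping around).
"vlexicon" → "vlexico" → "yohalfr".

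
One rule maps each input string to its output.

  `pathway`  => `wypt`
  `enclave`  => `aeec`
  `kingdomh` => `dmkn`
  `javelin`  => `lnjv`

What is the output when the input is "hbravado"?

What's happening: keep every other character starting from the first (positions 1st, 3rd, 5th, ...), then move the first 2 characters to the end (rotate left by 2).
Starting from "hbravado": after the first operation, "hrvd"; after the second, "vdhr".

vdhr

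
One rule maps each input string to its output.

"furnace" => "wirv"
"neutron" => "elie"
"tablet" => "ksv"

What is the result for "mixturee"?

The pattern: shift every letter 9 places backward in the alphabet (wrapping around), then keep every other character starting from the first (positions 1st, 3rd, 5th, ...).
Working it through for "mixturee": intermediate "dzoklivv", final "dolv".

dolv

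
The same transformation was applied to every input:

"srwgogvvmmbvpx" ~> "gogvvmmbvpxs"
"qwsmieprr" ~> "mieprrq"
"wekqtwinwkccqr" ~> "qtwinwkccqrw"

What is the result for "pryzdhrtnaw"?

zdhrtnawp

Rule — move the first 3 characters to the end (rotate left by 3), then delete the last 2 characters.
Applying both steps to "pryzdhrtnaw": "zdhrtnawpry", then "zdhrtnawp".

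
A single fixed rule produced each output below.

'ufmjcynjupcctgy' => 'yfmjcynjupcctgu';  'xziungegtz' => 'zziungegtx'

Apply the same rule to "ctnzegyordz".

The rule is to swap the first and last characters.
Applying that to "ctnzegyordz" gives "ztnzegyordc".

ztnzegyordc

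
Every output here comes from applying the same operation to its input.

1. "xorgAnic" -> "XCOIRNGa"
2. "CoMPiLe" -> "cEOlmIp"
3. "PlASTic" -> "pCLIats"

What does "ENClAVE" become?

Looking at the pairs, the operation is to take characters alternately from the front and the back (1st, last, 2nd, 2nd-last, ...), then flip the case of every letter.
Starting from "ENClAVE": after the first operation, "EENVCAl"; after the second, "eenvcaL".
(Check on "PlASTic": → "PcliATS" → "pCLIats" ✓)

eenvcaL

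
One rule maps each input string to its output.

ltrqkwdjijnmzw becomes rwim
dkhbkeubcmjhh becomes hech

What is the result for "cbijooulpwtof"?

iopo

The transformation: keep one character in every 3, starting at position 3 (positions 3rd, 6th, 9th, ...).
For "cbijooulpwtof" the result is "iopo".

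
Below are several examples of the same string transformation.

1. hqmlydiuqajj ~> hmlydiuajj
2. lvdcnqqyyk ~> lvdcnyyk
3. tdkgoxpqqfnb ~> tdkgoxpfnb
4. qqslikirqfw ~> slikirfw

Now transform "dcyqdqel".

dcydel

The transformation: remove every "q".
So "dcyqdqel" becomes "dcydel".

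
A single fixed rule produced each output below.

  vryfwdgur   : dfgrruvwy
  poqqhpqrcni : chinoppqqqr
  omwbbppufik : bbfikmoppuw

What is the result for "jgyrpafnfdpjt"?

adffgjjnpprty

The pattern: sort the characters into alphabetical order.
For "jgyrpafnfdpjt" the result is "adffgjjnpprty".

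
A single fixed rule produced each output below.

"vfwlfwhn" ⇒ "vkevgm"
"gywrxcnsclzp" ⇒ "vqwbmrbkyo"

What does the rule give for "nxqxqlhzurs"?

The rule is to delete the first 2 characters, then shift every letter 1 place backward in the alphabet (wrapping around).
Starting from "nxqxqlhzurs": after the first operation, "qxqlhzurs"; after the second, "pwpkgytqr".
(Check on "gywrxcnsclzp": → "wrxcnsclzp" → "vqwbmrbkyo" ✓)

pwpkgytqr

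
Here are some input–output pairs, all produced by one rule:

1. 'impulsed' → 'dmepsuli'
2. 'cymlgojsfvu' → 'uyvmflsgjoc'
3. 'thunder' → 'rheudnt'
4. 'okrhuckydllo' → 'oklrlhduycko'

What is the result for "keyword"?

Rule — take characters alternately from the front and the back (1st, last, 2nd, 2nd-last, ...), then move the first character to the end.
For "keyword", step one produces "kderyow"; step two turns that into "deryowk".

deryowk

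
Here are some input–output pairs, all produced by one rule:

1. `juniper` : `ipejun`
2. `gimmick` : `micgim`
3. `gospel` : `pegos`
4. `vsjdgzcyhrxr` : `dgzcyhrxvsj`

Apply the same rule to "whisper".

In each case the input is transformed by: delete the last character, then move the first 3 characters to the end (rotate left by 3).
Starting from "whisper": after the first operation, "whispe"; after the second, "spewhi".

spewhi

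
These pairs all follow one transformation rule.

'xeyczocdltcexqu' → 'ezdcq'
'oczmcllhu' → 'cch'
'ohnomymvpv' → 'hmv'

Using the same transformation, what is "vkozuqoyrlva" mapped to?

kuyv

Rule — keep one character in every 3, starting at position 2 (positions 2nd, 5th, 8th, ...).
"vkozuqoyrlva" → "kuyv".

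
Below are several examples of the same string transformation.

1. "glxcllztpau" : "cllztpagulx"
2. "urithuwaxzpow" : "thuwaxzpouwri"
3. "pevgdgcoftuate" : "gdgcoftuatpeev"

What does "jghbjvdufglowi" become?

bjvdufglowjigh

Looking at the pairs, the operation is to swap the first and last characters, then move the first 3 characters to the end (rotate left by 3).
Starting from "jghbjvdufglowi": after the first operation, "ighbjvdufglowj"; after the second, "bjvdufglowjigh".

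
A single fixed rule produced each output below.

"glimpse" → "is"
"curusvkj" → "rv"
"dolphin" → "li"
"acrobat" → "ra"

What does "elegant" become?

en

The rule is to keep one character in every 3, starting at position 3 (positions 3rd, 6th, 9th, ...).
So "elegant" becomes "en".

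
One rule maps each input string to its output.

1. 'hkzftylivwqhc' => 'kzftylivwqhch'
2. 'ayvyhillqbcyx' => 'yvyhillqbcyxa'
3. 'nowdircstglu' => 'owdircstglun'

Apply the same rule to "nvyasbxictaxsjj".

The rule is to move the first character to the end.
So "nvyasbxictaxsjj" becomes "vyasbxictaxsjjn".

vyasbxictaxsjjn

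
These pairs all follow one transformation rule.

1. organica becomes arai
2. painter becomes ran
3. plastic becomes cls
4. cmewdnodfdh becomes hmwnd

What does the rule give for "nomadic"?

What's happening: move the last 2 characters to the front (rotate right by 2), then keep every other character starting from the second (positions 2nd, 4th, 6th, ...).
Starting from "nomadic": after the first operation, "icnomad"; after the second, "coa".

coa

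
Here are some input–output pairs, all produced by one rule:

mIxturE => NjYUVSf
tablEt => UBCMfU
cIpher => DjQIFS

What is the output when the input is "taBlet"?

UBcMFU

The transformation: shift every letter 1 place forward in the alphabet (wrapping around), then flip the case of every letter.
Starting from "taBlet": after the first operation, "ubCmfu"; after the second, "UBcMFU".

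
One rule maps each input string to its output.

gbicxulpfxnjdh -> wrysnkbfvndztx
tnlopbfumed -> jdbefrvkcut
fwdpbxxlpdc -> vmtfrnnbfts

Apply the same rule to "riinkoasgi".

The rule is to shift every letter 10 places backward in the alphabet (wrapping around).
Applying that to "riinkoasgi" gives "hyydaeqiwy".

hyydaeqiwy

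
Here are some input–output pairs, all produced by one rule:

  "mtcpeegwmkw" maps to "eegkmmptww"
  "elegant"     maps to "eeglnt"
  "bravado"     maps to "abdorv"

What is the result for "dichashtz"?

Looking at the pairs, the operation is to sort the characters into alphabetical order, then delete the first character.
For "dichashtz" the result is "cdhhistz".

cdhhistz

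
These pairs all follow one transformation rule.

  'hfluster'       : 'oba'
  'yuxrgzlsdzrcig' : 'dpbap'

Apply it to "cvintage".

Each output is the input with this applied: keep one character in every 3, starting at position 2 (positions 2nd, 5th, 8th, ...), then shift every letter 9 places forward in the alphabet (wrapping around).
Working it through for "cvintage": intermediate "vte", final "ecn".

ecn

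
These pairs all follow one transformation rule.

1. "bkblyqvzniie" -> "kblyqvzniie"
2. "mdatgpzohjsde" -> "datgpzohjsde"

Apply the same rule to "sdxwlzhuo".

dxwlzhuo

In each case the input is transformed by: delete the first character.
For "sdxwlzhuo" the result is "dxwlzhuo".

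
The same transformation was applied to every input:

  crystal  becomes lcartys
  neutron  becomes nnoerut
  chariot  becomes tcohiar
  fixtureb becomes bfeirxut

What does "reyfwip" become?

priewyf

In each case the input is transformed by: take characters alternately from the front and the back (1st, last, 2nd, 2nd-last, ...), then swap each adjacent pair of characters (1↔2, 3↔4, ...).
For "reyfwip", step one produces "rpeiywf"; step two turns that into "priewyf".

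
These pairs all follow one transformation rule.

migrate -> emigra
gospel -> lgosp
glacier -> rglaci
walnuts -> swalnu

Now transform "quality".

The transformation: move the last character to the front, then delete the last character.
"quality" → "yqualit" → "yquali".

yquali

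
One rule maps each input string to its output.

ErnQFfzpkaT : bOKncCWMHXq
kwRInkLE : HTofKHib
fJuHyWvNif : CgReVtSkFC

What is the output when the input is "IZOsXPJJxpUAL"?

What's happening: shift every letter 3 places backward in the alphabet (wrapping around), then flip the case of every letter.
Working it through for "IZOsXPJJxpUAL": intermediate "FWLpUMGGumRXI", final "fwlPumggUMrxi".

fwlPumggUMrxi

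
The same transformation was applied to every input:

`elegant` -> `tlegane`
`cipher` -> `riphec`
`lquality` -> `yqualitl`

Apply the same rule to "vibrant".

tibranv

The pattern: swap the first and last characters.
On "vibrant" that produces "tibranv".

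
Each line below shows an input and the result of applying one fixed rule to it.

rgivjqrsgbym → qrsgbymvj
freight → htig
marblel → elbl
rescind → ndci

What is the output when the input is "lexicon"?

The rule is to delete the first 3 characters, then move the first 2 characters to the end (rotate left by 2).
On "lexicon": the first step gives "icon", and the second then gives "onic".
(Check on "freight": → "ight" → "htig" ✓)

onic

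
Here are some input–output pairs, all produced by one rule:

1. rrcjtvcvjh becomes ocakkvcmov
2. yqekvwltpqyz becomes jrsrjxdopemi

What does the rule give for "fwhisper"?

ixkypabl

Rule — move the last 3 characters to the front (rotate right by 3), then shift every letter 7 places backward in the alphabet (wrapping around).
Applying both steps to "fwhisper": "perfwhis", then "ixkypabl".
(Check on "rrcjtvcvjh": → "vjhrrcjtvc" → "ocakkvcmov" ✓)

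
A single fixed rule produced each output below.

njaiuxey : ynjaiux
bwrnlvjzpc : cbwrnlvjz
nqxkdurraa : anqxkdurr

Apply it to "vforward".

dvforwa

Rule — move the last character to the front, then delete the last character.
On "vforward" that produces "dvforwa".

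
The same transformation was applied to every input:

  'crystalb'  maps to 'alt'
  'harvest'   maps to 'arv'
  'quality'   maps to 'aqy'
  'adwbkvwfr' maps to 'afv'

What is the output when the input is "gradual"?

Looking at the pairs, the operation is to sort the characters into alphabetical order, then keep one character in every 3, starting at position 1 (positions 1st, 4th, 7th, ...).
Starting from "gradual": after the first operation, "aadglru"; after the second, "agu".

agu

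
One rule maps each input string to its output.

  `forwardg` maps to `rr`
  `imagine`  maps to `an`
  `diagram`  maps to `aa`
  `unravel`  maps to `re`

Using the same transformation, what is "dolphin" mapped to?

What's happening: keep one character in every 3, starting at position 3 (positions 3rd, 6th, 9th, ...).
On "dolphin" that produces "li".

li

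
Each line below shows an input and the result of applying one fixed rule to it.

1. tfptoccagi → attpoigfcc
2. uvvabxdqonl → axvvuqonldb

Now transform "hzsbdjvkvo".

What's happening: sort the characters into reverse alphabetical order, then move the last character to the front.
Starting from "hzsbdjvkvo": after the first operation, "zvvsokjhdb"; after the second, "bzvvsokjhd".

bzvvsokjhd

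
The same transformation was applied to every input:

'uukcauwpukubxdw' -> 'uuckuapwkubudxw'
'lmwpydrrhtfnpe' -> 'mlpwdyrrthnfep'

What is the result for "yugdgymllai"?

What's happening: swap each adjacent pair of characters (1↔2, 3↔4, ...).
Applying that to "yugdgymllai" gives "uydgyglmali".

uydgyglmali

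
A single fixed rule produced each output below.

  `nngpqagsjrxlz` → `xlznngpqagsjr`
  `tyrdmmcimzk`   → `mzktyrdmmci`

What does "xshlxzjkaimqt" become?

What's happening: move the last 3 characters to the front (rotate right by 3).
For "xshlxzjkaimqt" the result is "mqtxshlxzjkai".

mqtxshlxzjkai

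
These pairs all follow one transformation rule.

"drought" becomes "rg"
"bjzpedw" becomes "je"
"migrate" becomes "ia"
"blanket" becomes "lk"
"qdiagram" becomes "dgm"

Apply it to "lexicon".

What's happening: keep one character in every 3, starting at position 2 (positions 2nd, 5th, 8th, ...).
Doing the same to "lexicon": "ec".

ec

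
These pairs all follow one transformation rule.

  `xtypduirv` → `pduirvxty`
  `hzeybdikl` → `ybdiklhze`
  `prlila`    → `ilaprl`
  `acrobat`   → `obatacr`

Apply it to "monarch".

Looking at the pairs, the operation is to move the first 3 characters to the end (rotate left by 3).
For "monarch" the result is "archmon".

archmon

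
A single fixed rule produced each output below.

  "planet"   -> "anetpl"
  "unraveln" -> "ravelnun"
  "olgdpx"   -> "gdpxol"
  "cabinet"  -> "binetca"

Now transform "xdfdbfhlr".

fdbfhlrxd

In each case the input is transformed by: move the first 2 characters to the end (rotate left by 2).
Doing the same to "xdfdbfhlr": "fdbfhlrxd".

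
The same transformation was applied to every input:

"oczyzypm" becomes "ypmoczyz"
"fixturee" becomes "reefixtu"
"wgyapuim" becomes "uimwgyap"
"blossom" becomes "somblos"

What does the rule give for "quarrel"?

The transformation: move the last 3 characters to the front (rotate right by 3).
"quarrel" → "relquar".

relquar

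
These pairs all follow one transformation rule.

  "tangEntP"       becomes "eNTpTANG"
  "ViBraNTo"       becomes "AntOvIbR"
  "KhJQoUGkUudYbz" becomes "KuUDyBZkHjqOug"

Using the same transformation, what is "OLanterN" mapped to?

Looking at the pairs, the operation is to flip the case of every letter, then swap the front and back halves of the string.
On "OLanterN" that produces "TERnolAN".
(Check on "tangEntP": → "TANGeNTp" → "eNTpTANG" ✓)

TERnolAN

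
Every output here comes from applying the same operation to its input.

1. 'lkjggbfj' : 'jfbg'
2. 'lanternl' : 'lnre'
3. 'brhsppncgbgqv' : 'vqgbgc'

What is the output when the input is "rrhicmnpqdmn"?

nmdqpn

In each case the input is transformed by: take characters alternately from the front and the back (1st, last, 2nd, 2nd-last, ...), then keep every other character starting from the second (positions 2nd, 4th, 6th, ...).
"rrhicmnpqdmn" → "nmdqpn".
(Check on "lanternl": → "llannrte" → "lnre" ✓)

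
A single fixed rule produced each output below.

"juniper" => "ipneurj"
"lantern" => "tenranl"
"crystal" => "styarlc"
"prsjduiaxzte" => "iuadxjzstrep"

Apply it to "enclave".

Rule — take characters alternately from the front and the back (1st, last, 2nd, 2nd-last, ...), then reverse the string.
On "enclave" that produces "lacvnee".

lacvnee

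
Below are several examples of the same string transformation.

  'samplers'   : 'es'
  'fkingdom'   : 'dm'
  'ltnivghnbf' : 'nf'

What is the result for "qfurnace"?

In each case the input is transformed by: keep every other character starting from the second (positions 2nd, 4th, 6th, ...), then keep only the last 2 characters.
Applying that to "qfurnace" gives "ae".

ae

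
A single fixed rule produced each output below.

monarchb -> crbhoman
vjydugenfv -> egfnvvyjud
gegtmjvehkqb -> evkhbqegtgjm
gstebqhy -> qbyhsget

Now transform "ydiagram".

Rule — swap the front and back halves of the string, then swap each adjacent pair of characters (1↔2, 3↔4, ...).
Working it through for "ydiagram": intermediate "gramydia", final "rgmadyai".

rgmadyai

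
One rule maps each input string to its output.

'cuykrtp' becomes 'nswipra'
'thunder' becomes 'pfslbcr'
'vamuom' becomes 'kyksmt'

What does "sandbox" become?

The transformation: swap the first and last characters, then shift every letter 2 places backward in the alphabet (wrapping around).
Applying that to "sandbox" gives "vylbzmq".

vylbzmq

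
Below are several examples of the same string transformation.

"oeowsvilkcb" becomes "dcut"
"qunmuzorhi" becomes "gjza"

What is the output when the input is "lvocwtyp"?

The rule is to shift every letter 8 places backward in the alphabet (wrapping around), then keep only the last 4 characters.
"lvocwtyp" → "dnguolqh" → "olqh".

olqh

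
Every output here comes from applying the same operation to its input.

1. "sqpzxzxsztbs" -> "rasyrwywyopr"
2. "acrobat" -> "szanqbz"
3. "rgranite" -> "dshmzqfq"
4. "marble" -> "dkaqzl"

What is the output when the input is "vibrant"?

smzqahu

The pattern: shift every letter 1 place backward in the alphabet (wrapping around), then reverse the string.
Working it through for "vibrant": intermediate "uhaqzms", final "smzqahu".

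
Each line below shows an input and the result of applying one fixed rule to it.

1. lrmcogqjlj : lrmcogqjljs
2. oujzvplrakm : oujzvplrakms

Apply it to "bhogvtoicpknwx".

bhogvtoicpknwxs

What's happening: append "s".
"bhogvtoicpknwx" → "bhogvtoicpknwxs".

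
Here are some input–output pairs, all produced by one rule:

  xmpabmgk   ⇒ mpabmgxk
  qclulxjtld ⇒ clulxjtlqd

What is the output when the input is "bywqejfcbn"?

What's happening: swap the first and last characters, then move the first character to the end.
For "bywqejfcbn", step one produces "nywqejfcbb"; step two turns that into "ywqejfcbbn".

ywqejfcbbn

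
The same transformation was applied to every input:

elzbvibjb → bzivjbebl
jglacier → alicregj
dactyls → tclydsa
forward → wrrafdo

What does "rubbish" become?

bbsirhu

Each output is the input with this applied: move the first 2 characters to the end (rotate left by 2), then swap each adjacent pair of characters (1↔2, 3↔4, ...).
For "rubbish", step one produces "bbishru"; step two turns that into "bbsirhu".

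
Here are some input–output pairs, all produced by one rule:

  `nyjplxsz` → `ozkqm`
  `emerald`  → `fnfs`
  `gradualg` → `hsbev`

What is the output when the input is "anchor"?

bod

The rule is to delete the last 3 characters, then shift every letter 1 place forward in the alphabet (wrapping around).
On "anchor": the first step gives "anc", and the second then gives "bod".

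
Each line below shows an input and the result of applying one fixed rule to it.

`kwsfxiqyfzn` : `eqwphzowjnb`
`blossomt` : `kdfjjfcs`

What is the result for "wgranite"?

Each output is the input with this applied: shift every letter 9 places backward in the alphabet (wrapping around), then reverse the string.
On "wgranite": the first step gives "nxirezkv", and the second then gives "vkzerixn".
(Check on "kwsfxiqyfzn": → "bnjwozhpwqe" → "eqwphzowjnb" ✓)

vkzerixn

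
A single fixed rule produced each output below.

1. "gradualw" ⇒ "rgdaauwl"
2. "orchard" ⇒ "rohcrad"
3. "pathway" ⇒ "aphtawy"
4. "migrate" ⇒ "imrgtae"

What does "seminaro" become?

esimanor

Looking at the pairs, the operation is to swap each adjacent pair of characters (1↔2, 3↔4, ...).
So "seminaro" becomes "esimanor".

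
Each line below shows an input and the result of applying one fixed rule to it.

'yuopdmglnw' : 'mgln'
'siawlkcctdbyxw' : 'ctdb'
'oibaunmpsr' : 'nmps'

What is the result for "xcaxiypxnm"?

ypxn

What's happening: swap the front and back halves of the string, then keep only the first 4 characters.
Applying that to "xcaxiypxnm" gives "ypxn".
(Check on "oibaunmpsr": → "nmpsroibau" → "nmps" ✓)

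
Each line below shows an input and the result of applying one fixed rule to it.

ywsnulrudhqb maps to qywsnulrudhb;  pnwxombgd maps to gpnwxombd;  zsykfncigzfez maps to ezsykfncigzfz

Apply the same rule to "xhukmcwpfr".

fxhukmcwpr

Each output is the input with this applied: move the last character to the front, then swap the first and last characters.
Working it through for "xhukmcwpfr": intermediate "rxhukmcwpf", final "fxhukmcwpr".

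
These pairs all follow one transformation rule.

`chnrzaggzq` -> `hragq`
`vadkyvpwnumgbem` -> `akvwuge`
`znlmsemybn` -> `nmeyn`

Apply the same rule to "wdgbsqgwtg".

dbqwg

In each case the input is transformed by: keep every other character starting from the second (positions 2nd, 4th, 6th, ...).
Doing the same to "wdgbsqgwtg": "dbqwg".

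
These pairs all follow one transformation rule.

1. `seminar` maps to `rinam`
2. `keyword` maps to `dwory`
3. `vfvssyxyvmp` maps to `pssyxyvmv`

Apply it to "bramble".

embla

The rule is to delete the first 2 characters, then swap the first and last characters.
On "bramble" that produces "embla".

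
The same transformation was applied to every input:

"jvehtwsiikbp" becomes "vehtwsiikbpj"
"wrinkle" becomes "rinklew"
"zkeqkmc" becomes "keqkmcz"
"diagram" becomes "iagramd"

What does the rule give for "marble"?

arblem

The rule is to move the first character to the end.
Doing the same to "marble": "arblem".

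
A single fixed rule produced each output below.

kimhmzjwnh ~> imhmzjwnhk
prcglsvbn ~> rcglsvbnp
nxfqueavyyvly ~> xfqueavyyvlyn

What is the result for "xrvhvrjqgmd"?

The pattern: move the first character to the end.
On "xrvhvrjqgmd" that produces "rvhvrjqgmdx".

rvhvrjqgmdx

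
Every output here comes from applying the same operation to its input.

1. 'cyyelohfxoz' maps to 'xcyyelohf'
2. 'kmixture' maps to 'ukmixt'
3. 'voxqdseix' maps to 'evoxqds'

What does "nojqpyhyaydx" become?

Looking at the pairs, the operation is to delete the last 2 characters, then move the last character to the front.
On "nojqpyhyaydx" that produces "ynojqpyhya".

ynojqpyhya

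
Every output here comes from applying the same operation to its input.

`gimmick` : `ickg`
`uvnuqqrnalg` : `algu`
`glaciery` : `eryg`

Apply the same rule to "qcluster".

terq

The rule is to move the last 3 characters to the front (rotate right by 3), then keep only the first 4 characters.
Working it through for "qcluster": intermediate "terqclus", final "terq".
(Check on "glaciery": → "eryglaci" → "eryg" ✓)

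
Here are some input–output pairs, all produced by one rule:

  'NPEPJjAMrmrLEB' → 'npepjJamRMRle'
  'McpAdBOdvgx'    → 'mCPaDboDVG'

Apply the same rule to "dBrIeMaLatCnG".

DbRiEmAlATcN

What's happening: flip the case of every letter, then delete the last character.
"dBrIeMaLatCnG" → "DbRiEmAlATcNg" → "DbRiEmAlATcN".
(Check on "McpAdBOdvgx": → "mCPaDboDVGX" → "mCPaDboDVG" ✓)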